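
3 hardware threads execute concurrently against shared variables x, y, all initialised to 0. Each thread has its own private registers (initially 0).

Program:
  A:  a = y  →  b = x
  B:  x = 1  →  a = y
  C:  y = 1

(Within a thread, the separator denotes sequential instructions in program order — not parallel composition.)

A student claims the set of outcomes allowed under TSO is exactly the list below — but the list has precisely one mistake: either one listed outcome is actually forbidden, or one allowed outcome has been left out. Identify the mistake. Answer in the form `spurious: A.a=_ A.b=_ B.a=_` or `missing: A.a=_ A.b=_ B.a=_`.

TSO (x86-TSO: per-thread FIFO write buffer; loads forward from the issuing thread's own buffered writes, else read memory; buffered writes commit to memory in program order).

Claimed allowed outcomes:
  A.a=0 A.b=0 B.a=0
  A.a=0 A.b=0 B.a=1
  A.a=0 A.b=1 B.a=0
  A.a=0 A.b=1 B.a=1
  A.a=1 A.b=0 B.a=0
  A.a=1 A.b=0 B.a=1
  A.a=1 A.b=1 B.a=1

missing: A.a=1 A.b=1 B.a=0

outcome vector order: (A.a,A.b,B.a)
[TSO] allowed = {<0 0 0> <0 0 1> <0 1 0> <0 1 1> <1 0 0> <1 0 1> <1 1 0> <1 1 1>}
TSO∖claimed = {<1 1 0>}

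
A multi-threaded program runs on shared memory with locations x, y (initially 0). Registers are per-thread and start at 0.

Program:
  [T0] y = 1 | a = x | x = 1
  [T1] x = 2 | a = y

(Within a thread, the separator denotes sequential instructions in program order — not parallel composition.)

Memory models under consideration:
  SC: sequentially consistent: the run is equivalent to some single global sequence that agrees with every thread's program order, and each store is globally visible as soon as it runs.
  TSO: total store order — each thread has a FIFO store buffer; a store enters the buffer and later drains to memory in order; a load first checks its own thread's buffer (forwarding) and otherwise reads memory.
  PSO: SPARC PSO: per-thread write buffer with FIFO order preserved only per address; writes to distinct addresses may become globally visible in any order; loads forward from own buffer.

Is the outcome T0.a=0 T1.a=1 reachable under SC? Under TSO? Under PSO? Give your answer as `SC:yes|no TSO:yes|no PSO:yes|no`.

SC:yes TSO:yes PSO:yes

outcome vector order: (T0.a,T1.a)
[SC] allowed = {<0 1>, <2 0>, <2 1>}
[TSO] allowed = {<0 0>, <0 1>, <2 0>, <2 1>}
[PSO] allowed = {<0 0>, <0 1>, <2 0>, <2 1>}
target <0 1> ∈ {SC,TSO,PSO}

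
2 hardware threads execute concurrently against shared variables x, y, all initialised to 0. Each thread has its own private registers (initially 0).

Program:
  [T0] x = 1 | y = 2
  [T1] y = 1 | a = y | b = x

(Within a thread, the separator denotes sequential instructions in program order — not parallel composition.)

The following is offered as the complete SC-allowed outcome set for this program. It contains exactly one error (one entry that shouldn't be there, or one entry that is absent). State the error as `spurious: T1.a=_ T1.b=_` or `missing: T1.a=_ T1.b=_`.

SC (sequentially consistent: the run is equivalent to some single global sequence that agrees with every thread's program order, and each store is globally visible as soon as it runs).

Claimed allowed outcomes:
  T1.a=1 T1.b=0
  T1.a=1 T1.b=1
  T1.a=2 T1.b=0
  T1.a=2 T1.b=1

spurious: T1.a=2 T1.b=0

outcome vector order: (T1.a,T1.b)
[SC] allowed = {(1,0); (1,1); (2,1)}
claimed∖SC = {(2,0)}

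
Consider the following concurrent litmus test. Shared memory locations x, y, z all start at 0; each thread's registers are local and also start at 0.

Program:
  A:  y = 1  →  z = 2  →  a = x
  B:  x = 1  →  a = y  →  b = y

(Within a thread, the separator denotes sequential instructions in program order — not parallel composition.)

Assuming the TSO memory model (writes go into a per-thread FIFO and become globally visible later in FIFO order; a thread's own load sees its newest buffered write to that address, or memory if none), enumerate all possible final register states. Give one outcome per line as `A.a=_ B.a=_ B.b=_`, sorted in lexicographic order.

A.a=0 B.a=0 B.b=0
A.a=0 B.a=0 B.b=1
A.a=0 B.a=1 B.b=1
A.a=1 B.a=0 B.b=0
A.a=1 B.a=0 B.b=1
A.a=1 B.a=1 B.b=1

outcome vector order: (A.a,B.a,B.b)
|TSO outcomes| = 6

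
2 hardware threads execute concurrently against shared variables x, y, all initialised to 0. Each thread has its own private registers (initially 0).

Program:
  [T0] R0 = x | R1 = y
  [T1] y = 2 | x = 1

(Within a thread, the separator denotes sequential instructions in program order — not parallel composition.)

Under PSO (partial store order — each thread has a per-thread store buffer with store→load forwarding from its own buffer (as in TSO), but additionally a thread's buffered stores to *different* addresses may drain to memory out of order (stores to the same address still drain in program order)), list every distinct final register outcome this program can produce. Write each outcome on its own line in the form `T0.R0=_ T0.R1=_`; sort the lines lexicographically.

outcome vector order: (T0.R0,T0.R1)
|PSO outcomes| = 4

T0.R0=0 T0.R1=0
T0.R0=0 T0.R1=2
T0.R0=1 T0.R1=0
T0.R0=1 T0.R1=2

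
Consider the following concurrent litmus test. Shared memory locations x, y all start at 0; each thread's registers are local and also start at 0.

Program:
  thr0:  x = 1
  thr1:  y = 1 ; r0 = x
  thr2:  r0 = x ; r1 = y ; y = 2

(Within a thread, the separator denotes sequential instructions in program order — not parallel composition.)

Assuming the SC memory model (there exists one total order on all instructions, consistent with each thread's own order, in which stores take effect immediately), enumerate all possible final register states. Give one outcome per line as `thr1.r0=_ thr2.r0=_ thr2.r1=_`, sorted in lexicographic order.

thr1.r0=0 thr2.r0=0 thr2.r1=0
thr1.r0=0 thr2.r0=0 thr2.r1=1
thr1.r0=0 thr2.r0=1 thr2.r1=1
thr1.r0=1 thr2.r0=0 thr2.r1=0
thr1.r0=1 thr2.r0=0 thr2.r1=1
thr1.r0=1 thr2.r0=1 thr2.r1=0
thr1.r0=1 thr2.r0=1 thr2.r1=1

outcome vector order: (thr1.r0,thr2.r0,thr2.r1)
|SC outcomes| = 7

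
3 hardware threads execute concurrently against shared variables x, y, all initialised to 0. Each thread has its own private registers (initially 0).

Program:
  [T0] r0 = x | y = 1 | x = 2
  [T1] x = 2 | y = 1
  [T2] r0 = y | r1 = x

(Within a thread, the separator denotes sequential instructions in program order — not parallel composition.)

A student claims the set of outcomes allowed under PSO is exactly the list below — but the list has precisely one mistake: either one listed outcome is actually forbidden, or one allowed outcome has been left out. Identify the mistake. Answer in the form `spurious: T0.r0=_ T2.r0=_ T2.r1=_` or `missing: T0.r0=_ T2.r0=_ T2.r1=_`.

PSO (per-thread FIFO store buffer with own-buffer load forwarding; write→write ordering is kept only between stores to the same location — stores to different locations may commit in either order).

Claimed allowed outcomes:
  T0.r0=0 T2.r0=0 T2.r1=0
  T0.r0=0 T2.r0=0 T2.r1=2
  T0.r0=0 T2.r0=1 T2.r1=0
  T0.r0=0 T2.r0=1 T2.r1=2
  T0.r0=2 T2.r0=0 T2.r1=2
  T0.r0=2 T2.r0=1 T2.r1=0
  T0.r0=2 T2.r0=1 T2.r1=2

outcome vector order: (T0.r0,T2.r0,T2.r1)
under PSO → 0/0/0; 0/0/2; 0/1/0; 0/1/2; 2/0/0; 2/0/2; 2/1/0; 2/1/2
PSO∖claimed = {2/0/0}

missing: T0.r0=2 T2.r0=0 T2.r1=0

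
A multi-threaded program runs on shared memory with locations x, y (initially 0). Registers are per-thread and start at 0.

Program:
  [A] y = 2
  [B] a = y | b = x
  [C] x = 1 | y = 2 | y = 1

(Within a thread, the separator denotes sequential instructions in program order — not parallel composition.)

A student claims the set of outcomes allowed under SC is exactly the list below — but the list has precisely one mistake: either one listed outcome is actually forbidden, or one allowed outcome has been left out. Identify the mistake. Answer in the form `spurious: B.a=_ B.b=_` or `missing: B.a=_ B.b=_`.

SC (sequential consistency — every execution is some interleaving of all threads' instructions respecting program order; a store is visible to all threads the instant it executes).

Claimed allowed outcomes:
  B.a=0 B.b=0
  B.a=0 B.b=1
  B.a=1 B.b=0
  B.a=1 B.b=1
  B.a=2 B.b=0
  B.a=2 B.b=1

spurious: B.a=1 B.b=0

outcome vector order: (B.a,B.b)
SC (5): 00, 01, 11, 20, 21
claimed∖SC = {10}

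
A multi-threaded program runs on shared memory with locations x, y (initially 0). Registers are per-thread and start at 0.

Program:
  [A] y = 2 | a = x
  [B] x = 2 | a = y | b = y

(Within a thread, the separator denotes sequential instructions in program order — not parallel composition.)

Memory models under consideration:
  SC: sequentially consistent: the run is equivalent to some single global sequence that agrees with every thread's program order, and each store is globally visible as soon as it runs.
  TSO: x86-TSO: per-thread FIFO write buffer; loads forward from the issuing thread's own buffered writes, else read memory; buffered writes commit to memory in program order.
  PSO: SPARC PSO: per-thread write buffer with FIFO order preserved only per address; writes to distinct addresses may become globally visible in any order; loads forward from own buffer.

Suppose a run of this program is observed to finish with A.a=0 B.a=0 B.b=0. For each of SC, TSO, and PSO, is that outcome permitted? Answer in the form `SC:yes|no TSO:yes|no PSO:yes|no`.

outcome vector order: (A.a,B.a,B.b)
SC: 4 outcomes — {022; 200; 202; 222}
TSO: 6 outcomes — {000; 002; 022; 200; 202; 222}
PSO: 6 outcomes — {000; 002; 022; 200; 202; 222}
target 000 ∈ {TSO,PSO}

SC:no TSO:yes PSO:yes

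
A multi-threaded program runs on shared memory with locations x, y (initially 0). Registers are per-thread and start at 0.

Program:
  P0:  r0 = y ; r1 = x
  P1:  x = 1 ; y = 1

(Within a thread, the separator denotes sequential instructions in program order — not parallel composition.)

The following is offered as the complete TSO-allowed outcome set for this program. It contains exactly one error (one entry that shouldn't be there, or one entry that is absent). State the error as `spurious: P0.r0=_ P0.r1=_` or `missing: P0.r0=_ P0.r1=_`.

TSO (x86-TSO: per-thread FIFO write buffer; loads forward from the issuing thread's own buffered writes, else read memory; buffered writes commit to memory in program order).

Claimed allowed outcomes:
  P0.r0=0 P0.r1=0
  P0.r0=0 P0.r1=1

missing: P0.r0=1 P0.r1=1

outcome vector order: (P0.r0,P0.r1)
TSO (3): <0 0> <0 1> <1 1>
TSO∖claimed = {<1 1>}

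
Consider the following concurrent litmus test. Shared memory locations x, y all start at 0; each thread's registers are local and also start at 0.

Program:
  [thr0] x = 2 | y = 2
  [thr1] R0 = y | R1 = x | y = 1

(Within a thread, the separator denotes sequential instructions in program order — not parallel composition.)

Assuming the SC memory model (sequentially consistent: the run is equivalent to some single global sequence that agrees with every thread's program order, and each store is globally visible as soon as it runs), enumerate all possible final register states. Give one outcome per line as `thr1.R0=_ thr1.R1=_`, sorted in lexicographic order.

thr1.R0=0 thr1.R1=0
thr1.R0=0 thr1.R1=2
thr1.R0=2 thr1.R1=2

outcome vector order: (thr1.R0,thr1.R1)
|SC outcomes| = 3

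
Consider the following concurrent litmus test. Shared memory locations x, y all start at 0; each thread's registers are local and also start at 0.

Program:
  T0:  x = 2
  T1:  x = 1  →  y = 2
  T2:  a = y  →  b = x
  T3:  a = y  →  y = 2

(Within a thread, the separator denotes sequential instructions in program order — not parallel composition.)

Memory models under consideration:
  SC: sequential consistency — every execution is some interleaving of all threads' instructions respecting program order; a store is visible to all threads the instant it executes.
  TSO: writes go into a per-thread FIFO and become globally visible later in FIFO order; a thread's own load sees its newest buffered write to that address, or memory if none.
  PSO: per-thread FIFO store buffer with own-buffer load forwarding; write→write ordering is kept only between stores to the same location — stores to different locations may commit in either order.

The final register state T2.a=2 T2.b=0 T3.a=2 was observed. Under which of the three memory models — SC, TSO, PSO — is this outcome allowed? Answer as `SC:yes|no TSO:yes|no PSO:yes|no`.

SC:no TSO:no PSO:yes

outcome vector order: (T2.a,T2.b,T3.a)
[SC] allowed = {<0 0 0> <0 0 2> <0 1 0> <0 1 2> <0 2 0> <0 2 2> <2 0 0> <2 1 0> <2 1 2> <2 2 0> <2 2 2>}
[TSO] allowed = {<0 0 0> <0 0 2> <0 1 0> <0 1 2> <0 2 0> <0 2 2> <2 0 0> <2 1 0> <2 1 2> <2 2 0> <2 2 2>}
[PSO] allowed = {<0 0 0> <0 0 2> <0 1 0> <0 1 2> <0 2 0> <0 2 2> <2 0 0> <2 0 2> <2 1 0> <2 1 2> <2 2 0> <2 2 2>}
target <2 0 2> ∈ {PSO}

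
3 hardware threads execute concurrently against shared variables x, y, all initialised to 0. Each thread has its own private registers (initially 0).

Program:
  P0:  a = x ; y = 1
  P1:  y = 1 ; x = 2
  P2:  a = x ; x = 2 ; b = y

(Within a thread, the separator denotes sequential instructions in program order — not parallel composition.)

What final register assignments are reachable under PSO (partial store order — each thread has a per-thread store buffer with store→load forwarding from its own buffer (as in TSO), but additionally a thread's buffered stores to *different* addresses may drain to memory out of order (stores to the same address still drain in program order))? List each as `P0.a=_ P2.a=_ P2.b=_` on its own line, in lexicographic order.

P0.a=0 P2.a=0 P2.b=0
P0.a=0 P2.a=0 P2.b=1
P0.a=0 P2.a=2 P2.b=0
P0.a=0 P2.a=2 P2.b=1
P0.a=2 P2.a=0 P2.b=0
P0.a=2 P2.a=0 P2.b=1
P0.a=2 P2.a=2 P2.b=0
P0.a=2 P2.a=2 P2.b=1

outcome vector order: (P0.a,P2.a,P2.b)
|PSO outcomes| = 8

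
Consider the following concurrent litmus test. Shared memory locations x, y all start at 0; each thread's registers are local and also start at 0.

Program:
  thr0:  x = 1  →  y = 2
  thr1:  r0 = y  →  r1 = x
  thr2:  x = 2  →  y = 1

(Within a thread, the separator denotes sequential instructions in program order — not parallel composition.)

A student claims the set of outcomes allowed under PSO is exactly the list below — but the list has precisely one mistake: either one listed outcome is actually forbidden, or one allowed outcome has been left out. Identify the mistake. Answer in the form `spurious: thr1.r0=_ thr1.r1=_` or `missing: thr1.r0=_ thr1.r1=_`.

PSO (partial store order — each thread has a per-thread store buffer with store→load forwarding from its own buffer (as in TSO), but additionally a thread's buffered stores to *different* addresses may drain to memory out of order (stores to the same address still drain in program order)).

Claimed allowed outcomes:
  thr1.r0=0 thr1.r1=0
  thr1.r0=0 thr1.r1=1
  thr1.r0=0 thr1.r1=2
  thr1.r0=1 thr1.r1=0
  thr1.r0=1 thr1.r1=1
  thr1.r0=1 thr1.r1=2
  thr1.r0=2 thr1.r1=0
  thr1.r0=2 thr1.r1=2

missing: thr1.r0=2 thr1.r1=1

outcome vector order: (thr1.r0,thr1.r1)
[PSO] allowed = {(0,0), (0,1), (0,2), (1,0), (1,1), (1,2), (2,0), (2,1), (2,2)}
PSO∖claimed = {(2,1)}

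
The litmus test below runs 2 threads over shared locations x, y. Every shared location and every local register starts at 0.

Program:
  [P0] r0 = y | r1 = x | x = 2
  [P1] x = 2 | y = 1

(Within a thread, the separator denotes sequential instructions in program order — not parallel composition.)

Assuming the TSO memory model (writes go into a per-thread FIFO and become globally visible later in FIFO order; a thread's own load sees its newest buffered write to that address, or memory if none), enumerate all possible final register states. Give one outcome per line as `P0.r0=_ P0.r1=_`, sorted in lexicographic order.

outcome vector order: (P0.r0,P0.r1)
|TSO outcomes| = 3

P0.r0=0 P0.r1=0
P0.r0=0 P0.r1=2
P0.r0=1 P0.r1=2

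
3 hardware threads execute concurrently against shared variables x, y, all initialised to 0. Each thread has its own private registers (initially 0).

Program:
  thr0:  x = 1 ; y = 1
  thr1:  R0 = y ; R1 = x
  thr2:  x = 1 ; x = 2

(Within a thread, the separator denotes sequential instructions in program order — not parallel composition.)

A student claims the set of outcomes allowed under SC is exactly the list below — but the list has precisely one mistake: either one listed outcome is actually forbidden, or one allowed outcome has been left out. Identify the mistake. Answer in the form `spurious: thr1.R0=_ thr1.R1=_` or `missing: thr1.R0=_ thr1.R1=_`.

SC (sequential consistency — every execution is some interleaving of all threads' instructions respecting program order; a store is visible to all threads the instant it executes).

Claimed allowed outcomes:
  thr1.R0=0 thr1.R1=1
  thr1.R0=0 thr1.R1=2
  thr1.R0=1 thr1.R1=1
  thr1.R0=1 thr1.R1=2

outcome vector order: (thr1.R0,thr1.R1)
under SC → (0,0); (0,1); (0,2); (1,1); (1,2)
SC∖claimed = {(0,0)}

missing: thr1.R0=0 thr1.R1=0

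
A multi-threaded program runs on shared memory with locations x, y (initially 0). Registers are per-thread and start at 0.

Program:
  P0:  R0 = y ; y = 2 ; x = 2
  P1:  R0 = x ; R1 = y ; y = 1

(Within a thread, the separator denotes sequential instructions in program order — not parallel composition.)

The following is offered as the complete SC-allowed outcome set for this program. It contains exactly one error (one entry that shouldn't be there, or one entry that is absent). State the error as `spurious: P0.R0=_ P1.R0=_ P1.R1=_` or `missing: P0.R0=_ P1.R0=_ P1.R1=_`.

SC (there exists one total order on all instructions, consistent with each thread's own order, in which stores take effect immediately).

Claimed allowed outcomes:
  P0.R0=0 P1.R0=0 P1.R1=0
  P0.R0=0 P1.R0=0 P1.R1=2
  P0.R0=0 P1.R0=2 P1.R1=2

outcome vector order: (P0.R0,P1.R0,P1.R1)
SC: 4 outcomes — {000 002 022 100}
SC∖claimed = {100}

missing: P0.R0=1 P1.R0=0 P1.R1=0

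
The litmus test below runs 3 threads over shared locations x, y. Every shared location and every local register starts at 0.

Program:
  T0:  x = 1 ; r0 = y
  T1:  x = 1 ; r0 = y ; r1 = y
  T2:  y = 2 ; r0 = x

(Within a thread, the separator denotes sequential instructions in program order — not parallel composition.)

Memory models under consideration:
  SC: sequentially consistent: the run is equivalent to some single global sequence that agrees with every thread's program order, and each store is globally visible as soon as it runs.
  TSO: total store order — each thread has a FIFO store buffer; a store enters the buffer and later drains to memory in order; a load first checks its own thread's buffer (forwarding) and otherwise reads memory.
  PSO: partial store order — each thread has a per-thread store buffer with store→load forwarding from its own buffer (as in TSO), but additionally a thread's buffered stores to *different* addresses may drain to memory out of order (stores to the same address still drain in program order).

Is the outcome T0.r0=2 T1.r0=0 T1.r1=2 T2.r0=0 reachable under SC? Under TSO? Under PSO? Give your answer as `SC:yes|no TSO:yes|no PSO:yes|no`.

outcome vector order: (T0.r0,T1.r0,T1.r1,T2.r0)
[SC] allowed = {(0,0,0,1), (0,0,2,1), (0,2,2,1), (2,0,0,1), (2,0,2,1), (2,2,2,0), (2,2,2,1)}
[TSO] allowed = {(0,0,0,0), (0,0,0,1), (0,0,2,0), (0,0,2,1), (0,2,2,0), (0,2,2,1), (2,0,0,0), (2,0,0,1), (2,0,2,0), (2,0,2,1), (2,2,2,0), (2,2,2,1)}
[PSO] allowed = {(0,0,0,0), (0,0,0,1), (0,0,2,0), (0,0,2,1), (0,2,2,0), (0,2,2,1), (2,0,0,0), (2,0,0,1), (2,0,2,0), (2,0,2,1), (2,2,2,0), (2,2,2,1)}
target (2,0,2,0) ∈ {TSO,PSO}

SC:no TSO:yes PSO:yes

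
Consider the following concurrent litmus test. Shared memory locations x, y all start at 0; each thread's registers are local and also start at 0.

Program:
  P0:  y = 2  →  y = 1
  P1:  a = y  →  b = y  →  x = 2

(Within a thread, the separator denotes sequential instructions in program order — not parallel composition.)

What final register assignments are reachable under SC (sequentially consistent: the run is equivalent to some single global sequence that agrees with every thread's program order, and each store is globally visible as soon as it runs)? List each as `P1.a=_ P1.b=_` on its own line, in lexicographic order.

P1.a=0 P1.b=0
P1.a=0 P1.b=1
P1.a=0 P1.b=2
P1.a=1 P1.b=1
P1.a=2 P1.b=1
P1.a=2 P1.b=2

outcome vector order: (P1.a,P1.b)
|SC outcomes| = 6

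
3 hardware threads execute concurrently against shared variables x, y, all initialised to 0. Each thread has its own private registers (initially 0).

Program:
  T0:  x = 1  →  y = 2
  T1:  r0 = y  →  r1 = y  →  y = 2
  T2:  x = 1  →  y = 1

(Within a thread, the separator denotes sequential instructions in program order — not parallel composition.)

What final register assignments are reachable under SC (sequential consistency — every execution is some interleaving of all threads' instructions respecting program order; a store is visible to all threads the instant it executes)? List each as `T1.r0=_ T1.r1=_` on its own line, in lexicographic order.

outcome vector order: (T1.r0,T1.r1)
|SC outcomes| = 7

T1.r0=0 T1.r1=0
T1.r0=0 T1.r1=1
T1.r0=0 T1.r1=2
T1.r0=1 T1.r1=1
T1.r0=1 T1.r1=2
T1.r0=2 T1.r1=1
T1.r0=2 T1.r1=2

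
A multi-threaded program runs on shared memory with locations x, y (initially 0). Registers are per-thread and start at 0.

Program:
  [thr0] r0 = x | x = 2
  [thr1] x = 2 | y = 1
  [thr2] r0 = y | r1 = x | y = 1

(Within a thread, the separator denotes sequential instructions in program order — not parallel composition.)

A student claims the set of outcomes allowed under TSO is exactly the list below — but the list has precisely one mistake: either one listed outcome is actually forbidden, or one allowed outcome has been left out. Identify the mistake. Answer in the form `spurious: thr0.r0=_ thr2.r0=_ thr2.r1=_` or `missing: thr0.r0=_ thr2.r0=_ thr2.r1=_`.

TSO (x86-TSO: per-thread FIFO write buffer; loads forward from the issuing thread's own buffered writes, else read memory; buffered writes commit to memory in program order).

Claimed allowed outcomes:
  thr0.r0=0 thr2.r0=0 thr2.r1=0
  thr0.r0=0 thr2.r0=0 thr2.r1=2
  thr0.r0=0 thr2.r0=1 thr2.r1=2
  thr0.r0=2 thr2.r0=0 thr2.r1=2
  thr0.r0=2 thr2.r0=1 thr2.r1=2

missing: thr0.r0=2 thr2.r0=0 thr2.r1=0

outcome vector order: (thr0.r0,thr2.r0,thr2.r1)
TSO (6): <0 0 0>; <0 0 2>; <0 1 2>; <2 0 0>; <2 0 2>; <2 1 2>
TSO∖claimed = {<2 0 0>}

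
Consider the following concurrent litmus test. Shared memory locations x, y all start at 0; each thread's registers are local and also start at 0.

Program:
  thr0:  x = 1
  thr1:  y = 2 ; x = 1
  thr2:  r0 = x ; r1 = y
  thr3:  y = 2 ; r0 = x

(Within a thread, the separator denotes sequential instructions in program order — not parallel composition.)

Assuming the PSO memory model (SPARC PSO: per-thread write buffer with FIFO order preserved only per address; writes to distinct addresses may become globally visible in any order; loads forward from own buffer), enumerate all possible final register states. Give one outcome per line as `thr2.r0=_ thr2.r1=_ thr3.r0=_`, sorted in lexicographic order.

thr2.r0=0 thr2.r1=0 thr3.r0=0
thr2.r0=0 thr2.r1=0 thr3.r0=1
thr2.r0=0 thr2.r1=2 thr3.r0=0
thr2.r0=0 thr2.r1=2 thr3.r0=1
thr2.r0=1 thr2.r1=0 thr3.r0=0
thr2.r0=1 thr2.r1=0 thr3.r0=1
thr2.r0=1 thr2.r1=2 thr3.r0=0
thr2.r0=1 thr2.r1=2 thr3.r0=1

outcome vector order: (thr2.r0,thr2.r1,thr3.r0)
|PSO outcomes| = 8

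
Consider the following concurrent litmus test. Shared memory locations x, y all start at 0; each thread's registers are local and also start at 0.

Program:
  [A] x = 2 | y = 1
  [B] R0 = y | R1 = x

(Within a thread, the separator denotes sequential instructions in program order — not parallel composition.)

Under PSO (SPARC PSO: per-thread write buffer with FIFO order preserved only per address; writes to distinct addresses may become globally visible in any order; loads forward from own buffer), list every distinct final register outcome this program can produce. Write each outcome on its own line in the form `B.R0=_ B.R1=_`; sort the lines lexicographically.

B.R0=0 B.R1=0
B.R0=0 B.R1=2
B.R0=1 B.R1=0
B.R0=1 B.R1=2

outcome vector order: (B.R0,B.R1)
|PSO outcomes| = 4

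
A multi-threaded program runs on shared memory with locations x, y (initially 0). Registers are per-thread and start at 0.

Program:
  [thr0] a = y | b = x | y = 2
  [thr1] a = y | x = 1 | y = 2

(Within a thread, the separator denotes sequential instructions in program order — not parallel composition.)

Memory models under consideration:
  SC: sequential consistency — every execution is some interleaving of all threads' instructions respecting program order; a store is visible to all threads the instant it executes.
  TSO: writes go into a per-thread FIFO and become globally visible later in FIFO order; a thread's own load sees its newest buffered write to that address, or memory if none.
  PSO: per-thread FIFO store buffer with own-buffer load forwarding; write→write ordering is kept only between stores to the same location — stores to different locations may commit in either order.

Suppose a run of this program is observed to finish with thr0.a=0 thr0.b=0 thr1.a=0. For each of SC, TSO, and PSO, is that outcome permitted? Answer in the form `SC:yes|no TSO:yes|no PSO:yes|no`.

outcome vector order: (thr0.a,thr0.b,thr1.a)
SC: 4 outcomes — {(0,0,0); (0,0,2); (0,1,0); (2,1,0)}
TSO: 4 outcomes — {(0,0,0); (0,0,2); (0,1,0); (2,1,0)}
PSO: 5 outcomes — {(0,0,0); (0,0,2); (0,1,0); (2,0,0); (2,1,0)}
target (0,0,0) ∈ {SC,TSO,PSO}

SC:yes TSO:yes PSO:yes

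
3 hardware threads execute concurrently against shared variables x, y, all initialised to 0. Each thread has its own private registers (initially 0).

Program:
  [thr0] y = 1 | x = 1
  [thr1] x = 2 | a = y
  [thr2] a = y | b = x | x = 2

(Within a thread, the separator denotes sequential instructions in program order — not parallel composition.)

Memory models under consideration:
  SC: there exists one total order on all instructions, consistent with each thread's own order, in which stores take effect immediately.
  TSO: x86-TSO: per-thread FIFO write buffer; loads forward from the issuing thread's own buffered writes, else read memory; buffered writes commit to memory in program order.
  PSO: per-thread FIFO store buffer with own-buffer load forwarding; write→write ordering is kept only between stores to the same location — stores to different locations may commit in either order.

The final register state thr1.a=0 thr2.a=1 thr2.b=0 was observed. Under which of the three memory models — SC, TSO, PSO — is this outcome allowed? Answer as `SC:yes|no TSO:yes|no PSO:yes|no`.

outcome vector order: (thr1.a,thr2.a,thr2.b)
SC (11): (0,0,0) (0,0,1) (0,0,2) (0,1,1) (0,1,2) (1,0,0) (1,0,1) (1,0,2) (1,1,0) (1,1,1) (1,1,2)
TSO (12): (0,0,0) (0,0,1) (0,0,2) (0,1,0) (0,1,1) (0,1,2) (1,0,0) (1,0,1) (1,0,2) (1,1,0) (1,1,1) (1,1,2)
PSO (12): (0,0,0) (0,0,1) (0,0,2) (0,1,0) (0,1,1) (0,1,2) (1,0,0) (1,0,1) (1,0,2) (1,1,0) (1,1,1) (1,1,2)
target (0,1,0) ∈ {TSO,PSO}

SC:no TSO:yes PSO:yes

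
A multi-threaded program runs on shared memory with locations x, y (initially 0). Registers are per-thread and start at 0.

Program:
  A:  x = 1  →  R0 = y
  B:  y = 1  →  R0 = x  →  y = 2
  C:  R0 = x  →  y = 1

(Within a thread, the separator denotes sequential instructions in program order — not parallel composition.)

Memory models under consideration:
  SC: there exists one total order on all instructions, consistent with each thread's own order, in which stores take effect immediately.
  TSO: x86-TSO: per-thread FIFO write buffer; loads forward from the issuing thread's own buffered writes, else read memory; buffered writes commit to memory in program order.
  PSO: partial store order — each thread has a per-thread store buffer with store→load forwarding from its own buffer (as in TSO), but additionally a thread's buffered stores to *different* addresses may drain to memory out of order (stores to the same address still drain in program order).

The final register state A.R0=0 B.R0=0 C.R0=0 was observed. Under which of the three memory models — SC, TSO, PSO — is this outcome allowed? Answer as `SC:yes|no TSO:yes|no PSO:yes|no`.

SC:no TSO:yes PSO:yes

outcome vector order: (A.R0,B.R0,C.R0)
under SC → 010 011 100 101 110 111 200 201 210 211
under TSO → 000 001 010 011 100 101 110 111 200 201 210 211
under PSO → 000 001 010 011 100 101 110 111 200 201 210 211
target 000 ∈ {TSO,PSO}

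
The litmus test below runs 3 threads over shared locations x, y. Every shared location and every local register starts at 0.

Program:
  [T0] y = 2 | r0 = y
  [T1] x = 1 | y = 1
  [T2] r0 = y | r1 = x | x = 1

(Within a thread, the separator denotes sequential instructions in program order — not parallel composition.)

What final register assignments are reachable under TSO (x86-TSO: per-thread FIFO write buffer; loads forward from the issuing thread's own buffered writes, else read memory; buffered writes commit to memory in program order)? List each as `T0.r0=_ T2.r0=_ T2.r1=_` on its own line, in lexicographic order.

T0.r0=1 T2.r0=0 T2.r1=0
T0.r0=1 T2.r0=0 T2.r1=1
T0.r0=1 T2.r0=1 T2.r1=1
T0.r0=1 T2.r0=2 T2.r1=0
T0.r0=1 T2.r0=2 T2.r1=1
T0.r0=2 T2.r0=0 T2.r1=0
T0.r0=2 T2.r0=0 T2.r1=1
T0.r0=2 T2.r0=1 T2.r1=1
T0.r0=2 T2.r0=2 T2.r1=0
T0.r0=2 T2.r0=2 T2.r1=1

outcome vector order: (T0.r0,T2.r0,T2.r1)
|TSO outcomes| = 10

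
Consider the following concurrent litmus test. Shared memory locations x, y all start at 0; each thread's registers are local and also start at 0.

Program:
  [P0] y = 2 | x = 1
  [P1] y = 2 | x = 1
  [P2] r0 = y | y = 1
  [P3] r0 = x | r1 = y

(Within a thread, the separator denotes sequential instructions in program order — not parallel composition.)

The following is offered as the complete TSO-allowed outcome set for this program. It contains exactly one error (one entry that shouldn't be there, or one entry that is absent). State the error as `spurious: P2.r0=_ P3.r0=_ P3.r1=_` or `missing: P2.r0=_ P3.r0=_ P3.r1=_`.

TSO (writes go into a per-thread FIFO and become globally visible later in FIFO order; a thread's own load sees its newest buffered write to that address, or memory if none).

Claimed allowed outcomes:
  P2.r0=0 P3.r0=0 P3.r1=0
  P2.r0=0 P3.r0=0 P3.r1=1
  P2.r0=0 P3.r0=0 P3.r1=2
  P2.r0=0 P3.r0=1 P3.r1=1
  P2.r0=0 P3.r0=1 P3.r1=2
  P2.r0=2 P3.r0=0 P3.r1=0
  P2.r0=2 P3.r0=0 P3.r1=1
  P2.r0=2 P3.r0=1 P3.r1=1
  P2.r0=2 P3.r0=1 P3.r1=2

outcome vector order: (P2.r0,P3.r0,P3.r1)
under TSO → (0,0,0) (0,0,1) (0,0,2) (0,1,1) (0,1,2) (2,0,0) (2,0,1) (2,0,2) (2,1,1) (2,1,2)
TSO∖claimed = {(2,0,2)}

missing: P2.r0=2 P3.r0=0 P3.r1=2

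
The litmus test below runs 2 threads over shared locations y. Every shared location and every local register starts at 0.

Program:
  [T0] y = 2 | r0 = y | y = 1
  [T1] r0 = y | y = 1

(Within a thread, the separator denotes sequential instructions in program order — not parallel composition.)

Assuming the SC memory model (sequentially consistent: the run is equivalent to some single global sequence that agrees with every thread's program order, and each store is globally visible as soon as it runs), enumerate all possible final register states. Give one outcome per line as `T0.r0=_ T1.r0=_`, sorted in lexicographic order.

outcome vector order: (T0.r0,T1.r0)
|SC outcomes| = 5

T0.r0=1 T1.r0=0
T0.r0=1 T1.r0=2
T0.r0=2 T1.r0=0
T0.r0=2 T1.r0=1
T0.r0=2 T1.r0=2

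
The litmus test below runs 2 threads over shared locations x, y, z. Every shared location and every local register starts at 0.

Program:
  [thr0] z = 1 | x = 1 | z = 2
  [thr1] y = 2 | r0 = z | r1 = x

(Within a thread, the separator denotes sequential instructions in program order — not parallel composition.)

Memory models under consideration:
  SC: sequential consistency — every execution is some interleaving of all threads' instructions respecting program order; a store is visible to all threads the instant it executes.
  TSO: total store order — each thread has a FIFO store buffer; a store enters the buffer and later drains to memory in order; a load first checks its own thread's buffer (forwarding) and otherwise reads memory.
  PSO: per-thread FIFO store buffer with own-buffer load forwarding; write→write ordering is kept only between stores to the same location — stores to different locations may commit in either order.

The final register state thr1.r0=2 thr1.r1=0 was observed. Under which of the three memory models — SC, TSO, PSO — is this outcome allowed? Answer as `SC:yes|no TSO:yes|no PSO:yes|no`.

SC:no TSO:no PSO:yes

outcome vector order: (thr1.r0,thr1.r1)
SC (5): 0/0 0/1 1/0 1/1 2/1
TSO (5): 0/0 0/1 1/0 1/1 2/1
PSO (6): 0/0 0/1 1/0 1/1 2/0 2/1
target 2/0 ∈ {PSO}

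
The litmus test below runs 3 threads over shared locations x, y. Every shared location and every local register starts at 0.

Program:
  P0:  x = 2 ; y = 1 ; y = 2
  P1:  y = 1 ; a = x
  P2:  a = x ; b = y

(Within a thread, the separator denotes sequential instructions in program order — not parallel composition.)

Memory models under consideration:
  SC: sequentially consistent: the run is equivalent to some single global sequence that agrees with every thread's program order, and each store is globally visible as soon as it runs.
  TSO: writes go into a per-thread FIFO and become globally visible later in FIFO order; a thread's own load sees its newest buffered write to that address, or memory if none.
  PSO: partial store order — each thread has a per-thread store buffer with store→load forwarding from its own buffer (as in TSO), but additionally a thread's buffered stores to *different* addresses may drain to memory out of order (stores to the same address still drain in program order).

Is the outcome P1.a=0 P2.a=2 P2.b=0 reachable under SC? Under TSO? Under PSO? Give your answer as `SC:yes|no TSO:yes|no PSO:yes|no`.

SC:no TSO:yes PSO:yes

outcome vector order: (P1.a,P2.a,P2.b)
under SC → (0,0,0), (0,0,1), (0,0,2), (0,2,1), (0,2,2), (2,0,0), (2,0,1), (2,0,2), (2,2,0), (2,2,1), (2,2,2)
under TSO → (0,0,0), (0,0,1), (0,0,2), (0,2,0), (0,2,1), (0,2,2), (2,0,0), (2,0,1), (2,0,2), (2,2,0), (2,2,1), (2,2,2)
under PSO → (0,0,0), (0,0,1), (0,0,2), (0,2,0), (0,2,1), (0,2,2), (2,0,0), (2,0,1), (2,0,2), (2,2,0), (2,2,1), (2,2,2)
target (0,2,0) ∈ {TSO,PSO}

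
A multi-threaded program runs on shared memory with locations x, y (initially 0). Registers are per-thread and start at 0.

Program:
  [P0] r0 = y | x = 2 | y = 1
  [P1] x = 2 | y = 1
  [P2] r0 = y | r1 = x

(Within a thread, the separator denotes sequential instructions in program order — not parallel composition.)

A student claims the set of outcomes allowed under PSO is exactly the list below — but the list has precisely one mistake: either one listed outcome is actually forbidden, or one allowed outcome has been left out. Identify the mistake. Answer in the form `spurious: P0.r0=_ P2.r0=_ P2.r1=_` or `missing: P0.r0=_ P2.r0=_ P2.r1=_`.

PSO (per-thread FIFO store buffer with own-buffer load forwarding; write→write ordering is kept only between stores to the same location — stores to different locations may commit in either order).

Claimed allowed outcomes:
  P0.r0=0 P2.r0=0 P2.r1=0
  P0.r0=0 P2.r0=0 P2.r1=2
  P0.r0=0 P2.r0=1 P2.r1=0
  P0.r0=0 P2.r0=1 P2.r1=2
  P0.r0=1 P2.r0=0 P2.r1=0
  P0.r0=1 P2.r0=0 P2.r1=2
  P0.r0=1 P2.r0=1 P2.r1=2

missing: P0.r0=1 P2.r0=1 P2.r1=0

outcome vector order: (P0.r0,P2.r0,P2.r1)
PSO (8): 000 002 010 012 100 102 110 112
PSO∖claimed = {110}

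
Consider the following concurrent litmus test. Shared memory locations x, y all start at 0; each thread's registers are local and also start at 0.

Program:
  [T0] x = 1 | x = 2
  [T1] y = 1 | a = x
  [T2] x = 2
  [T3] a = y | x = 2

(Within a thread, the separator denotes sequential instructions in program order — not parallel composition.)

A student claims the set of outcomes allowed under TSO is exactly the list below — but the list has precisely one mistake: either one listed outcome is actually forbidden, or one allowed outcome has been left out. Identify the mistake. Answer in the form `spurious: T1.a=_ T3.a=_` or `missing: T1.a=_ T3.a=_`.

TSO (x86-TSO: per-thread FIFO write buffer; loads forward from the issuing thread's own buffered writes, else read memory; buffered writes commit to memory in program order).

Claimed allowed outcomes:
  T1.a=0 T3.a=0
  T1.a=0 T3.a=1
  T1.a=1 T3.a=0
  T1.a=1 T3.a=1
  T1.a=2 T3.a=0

missing: T1.a=2 T3.a=1

outcome vector order: (T1.a,T3.a)
TSO (6): 00 01 10 11 20 21
TSO∖claimed = {21}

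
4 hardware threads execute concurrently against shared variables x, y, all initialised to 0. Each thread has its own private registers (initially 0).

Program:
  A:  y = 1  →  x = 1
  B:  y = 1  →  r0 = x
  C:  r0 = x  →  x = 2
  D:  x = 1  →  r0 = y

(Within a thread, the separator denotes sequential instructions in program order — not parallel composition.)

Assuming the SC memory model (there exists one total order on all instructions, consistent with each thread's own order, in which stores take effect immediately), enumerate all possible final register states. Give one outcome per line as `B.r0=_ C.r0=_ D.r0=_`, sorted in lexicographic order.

B.r0=0 C.r0=0 D.r0=1
B.r0=0 C.r0=1 D.r0=1
B.r0=1 C.r0=0 D.r0=0
B.r0=1 C.r0=0 D.r0=1
B.r0=1 C.r0=1 D.r0=0
B.r0=1 C.r0=1 D.r0=1
B.r0=2 C.r0=0 D.r0=0
B.r0=2 C.r0=0 D.r0=1
B.r0=2 C.r0=1 D.r0=0
B.r0=2 C.r0=1 D.r0=1

outcome vector order: (B.r0,C.r0,D.r0)
|SC outcomes| = 10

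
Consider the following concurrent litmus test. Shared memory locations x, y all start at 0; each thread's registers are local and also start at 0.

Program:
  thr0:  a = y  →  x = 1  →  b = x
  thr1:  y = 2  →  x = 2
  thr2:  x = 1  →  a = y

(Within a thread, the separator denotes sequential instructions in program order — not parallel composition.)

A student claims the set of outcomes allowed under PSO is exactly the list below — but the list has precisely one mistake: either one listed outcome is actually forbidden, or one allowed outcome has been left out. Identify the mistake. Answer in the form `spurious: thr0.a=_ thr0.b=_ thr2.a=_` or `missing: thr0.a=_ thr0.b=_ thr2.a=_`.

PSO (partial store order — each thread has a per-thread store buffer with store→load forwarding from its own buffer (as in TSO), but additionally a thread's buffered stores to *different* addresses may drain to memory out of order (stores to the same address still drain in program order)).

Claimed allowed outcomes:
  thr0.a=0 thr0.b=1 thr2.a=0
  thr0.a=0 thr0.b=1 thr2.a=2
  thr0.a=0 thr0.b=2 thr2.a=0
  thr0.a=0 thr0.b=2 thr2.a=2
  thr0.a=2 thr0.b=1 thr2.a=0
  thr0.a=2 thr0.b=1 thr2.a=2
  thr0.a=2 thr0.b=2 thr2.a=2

outcome vector order: (thr0.a,thr0.b,thr2.a)
PSO: 8 outcomes — {010 012 020 022 210 212 220 222}
PSO∖claimed = {220}

missing: thr0.a=2 thr0.b=2 thr2.a=0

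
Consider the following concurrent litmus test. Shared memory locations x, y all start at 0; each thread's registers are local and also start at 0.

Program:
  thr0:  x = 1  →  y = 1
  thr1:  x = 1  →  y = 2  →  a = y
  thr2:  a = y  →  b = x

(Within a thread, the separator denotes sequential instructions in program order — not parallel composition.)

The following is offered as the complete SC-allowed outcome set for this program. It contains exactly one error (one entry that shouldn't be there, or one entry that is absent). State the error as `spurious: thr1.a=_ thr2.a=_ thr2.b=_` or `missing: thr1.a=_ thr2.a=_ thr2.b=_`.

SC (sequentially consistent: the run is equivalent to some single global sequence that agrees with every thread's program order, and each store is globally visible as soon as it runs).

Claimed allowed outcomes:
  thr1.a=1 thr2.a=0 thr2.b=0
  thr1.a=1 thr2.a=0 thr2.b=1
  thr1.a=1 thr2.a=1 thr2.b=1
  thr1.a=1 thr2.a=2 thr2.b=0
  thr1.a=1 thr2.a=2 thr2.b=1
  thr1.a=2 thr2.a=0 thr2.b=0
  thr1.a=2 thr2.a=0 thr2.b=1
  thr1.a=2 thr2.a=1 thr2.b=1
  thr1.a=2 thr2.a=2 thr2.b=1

spurious: thr1.a=1 thr2.a=2 thr2.b=0

outcome vector order: (thr1.a,thr2.a,thr2.b)
under SC → 1/0/0 1/0/1 1/1/1 1/2/1 2/0/0 2/0/1 2/1/1 2/2/1
claimed∖SC = {1/2/0}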